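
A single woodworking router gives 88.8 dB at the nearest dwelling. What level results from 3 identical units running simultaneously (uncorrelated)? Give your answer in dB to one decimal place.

93.6 dB

With 3 equal, uncorrelated contributions the intensity is 3× that of one unit, giving a rise of 10·log₁₀ 3.
L_total = 88.8 + 10·log₁₀(3) = 88.8 + 4.771 = 93.57 dB.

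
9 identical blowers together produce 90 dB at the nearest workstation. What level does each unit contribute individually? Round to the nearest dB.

Dividing the total intensity by 9 lowers the level by 10·log₁₀ 9 = 9.542 dB: L₁ = 90 − 9.542.

80 dB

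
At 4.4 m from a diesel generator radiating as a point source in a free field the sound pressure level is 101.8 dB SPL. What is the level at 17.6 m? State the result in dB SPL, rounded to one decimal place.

89.8 dB SPL

For a point source, L₂ = L₁ − 20·log₁₀(r₂/r₁).
L₂ = 101.8 − 20·log₁₀(17.6/4.4) = 101.8 − 12.041 = 89.76 dB SPL.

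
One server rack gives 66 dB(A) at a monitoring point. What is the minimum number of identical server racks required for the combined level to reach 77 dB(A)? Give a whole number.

13

N identical sources give L₁ + 10·log₁₀ N, so require 10·log₁₀ N ≥ 77 − 66 = 11.0 dB.
N ≥ 10^(11.0/10) = 12.589, so N = 13.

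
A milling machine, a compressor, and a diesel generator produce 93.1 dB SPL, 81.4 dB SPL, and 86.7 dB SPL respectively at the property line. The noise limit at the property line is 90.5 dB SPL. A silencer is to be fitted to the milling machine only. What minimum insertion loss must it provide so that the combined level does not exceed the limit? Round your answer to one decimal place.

The untreated sources together contribute 10^(81.4/10) + 10^(86.7/10) = 6.058e+08, i.e. 87.82 dB SPL.
To meet 90.5 dB SPL overall, the treated milling machine may contribute at most 10^(90.5/10) − 6.058e+08 = 5.162e+08, i.e. 87.13 dB SPL.
So the milling machine must be reduced from 93.1 to 87.13 dB SPL: IL = 5.97 dB.

6.0 dB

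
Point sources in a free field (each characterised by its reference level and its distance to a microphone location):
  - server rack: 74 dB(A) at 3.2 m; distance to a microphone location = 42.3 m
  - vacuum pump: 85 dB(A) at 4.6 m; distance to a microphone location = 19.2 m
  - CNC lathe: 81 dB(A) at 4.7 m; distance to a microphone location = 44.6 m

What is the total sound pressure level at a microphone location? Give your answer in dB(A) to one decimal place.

Apply inverse-square spreading to bring every level to the receiver, then sum 10^(L/10).
server rack: 74 − 20·log₁₀(42.3/3.2) = 74 − 22.42 = 51.58 dB(A).
vacuum pump: 85 − 20·log₁₀(19.2/4.6) = 85 − 12.41 = 72.59 dB(A).
CNC lathe: 81 − 20·log₁₀(44.6/4.7) = 81 − 19.54 = 61.46 dB(A).
Σ 10^(L/10) = 1.969e+07 → L_total = 10·log₁₀(1.969e+07) = 72.94 dB(A).

72.9 dB(A)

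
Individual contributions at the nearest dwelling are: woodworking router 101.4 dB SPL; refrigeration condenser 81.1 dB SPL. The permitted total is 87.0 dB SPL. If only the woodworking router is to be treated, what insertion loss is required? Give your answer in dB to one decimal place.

The untreated sources together contribute 10^(81.1/10) = 1.288e+08, i.e. 81.10 dB SPL.
To meet 87.0 dB SPL overall, the treated woodworking router may contribute at most 10^(87.0/10) − 1.288e+08 = 3.724e+08, i.e. 85.71 dB SPL.
So the woodworking router must be reduced from 101.4 to 85.71 dB SPL: IL = 15.69 dB.

15.7 dB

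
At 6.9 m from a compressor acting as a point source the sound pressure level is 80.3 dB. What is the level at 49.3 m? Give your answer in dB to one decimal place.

For a point source, L₂ = L₁ − 20·log₁₀(r₂/r₁).
L₂ = 80.3 − 20·log₁₀(49.3/6.9) = 80.3 − 17.080 = 63.22 dB.

63.2 dB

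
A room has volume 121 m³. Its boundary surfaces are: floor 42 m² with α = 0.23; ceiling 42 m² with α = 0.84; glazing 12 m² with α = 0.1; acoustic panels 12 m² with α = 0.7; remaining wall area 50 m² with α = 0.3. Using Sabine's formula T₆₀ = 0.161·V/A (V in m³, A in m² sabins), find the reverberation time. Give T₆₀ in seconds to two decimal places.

0.28 s

A = Σ Sᵢαᵢ = 42·0.23 + 42·0.84 + 12·0.1 + 12·0.7 + 50·0.3 = 69.54 m².
T₆₀ = 0.161·V/A = 0.161·121/69.54 = 0.280 s.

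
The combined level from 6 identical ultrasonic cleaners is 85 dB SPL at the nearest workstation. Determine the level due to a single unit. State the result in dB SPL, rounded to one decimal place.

For N identical incoherent sources L_total = L₁ + 10·log₁₀ N, so L₁ = 85 − 10·log₁₀(6) = 85 − 7.782.

77.2 dB SPL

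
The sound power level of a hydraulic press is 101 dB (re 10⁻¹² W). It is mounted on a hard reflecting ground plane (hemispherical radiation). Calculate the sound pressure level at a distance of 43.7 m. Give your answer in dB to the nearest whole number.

60 dB

L_p = L_w − 10·log₁₀(2π·r²) with r = 43.7 m.
2π·r² = 1.2e+04 m², 10·log₁₀ of that is 40.791 dB.
L_p = 101 − 40.791 = 60.21 dB.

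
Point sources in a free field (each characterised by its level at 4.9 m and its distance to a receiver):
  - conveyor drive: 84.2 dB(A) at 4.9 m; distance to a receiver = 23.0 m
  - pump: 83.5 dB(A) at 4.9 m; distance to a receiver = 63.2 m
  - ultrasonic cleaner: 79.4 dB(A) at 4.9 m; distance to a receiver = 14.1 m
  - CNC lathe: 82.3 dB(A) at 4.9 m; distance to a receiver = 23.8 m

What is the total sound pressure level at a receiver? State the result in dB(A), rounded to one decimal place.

74.9 dB(A)

Apply inverse-square spreading to bring every level to the receiver, then sum 10^(L/10).
conveyor drive: 84.2 − 20·log₁₀(23.0/4.9) = 84.2 − 13.43 = 70.77 dB(A).
pump: 83.5 − 20·log₁₀(63.2/4.9) = 83.5 − 22.21 = 61.29 dB(A).
ultrasonic cleaner: 79.4 − 20·log₁₀(14.1/4.9) = 79.4 − 9.18 = 70.22 dB(A).
CNC lathe: 82.3 − 20·log₁₀(23.8/4.9) = 82.3 − 13.73 = 68.57 dB(A).
Σ 10^(L/10) = 3.100e+07 → L_total = 10·log₁₀(3.100e+07) = 74.91 dB(A).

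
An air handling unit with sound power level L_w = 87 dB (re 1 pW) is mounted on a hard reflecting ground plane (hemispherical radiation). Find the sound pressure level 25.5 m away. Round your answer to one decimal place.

50.9 dB

Free-field hemispherical radiation: L_p = L_w − 10·log₁₀(2π·r²), r = 25.5 m.
2π·r² = 4086 m², 10·log₁₀ of that is 36.113 dB.
L_p = 87 − 36.113 = 50.89 dB.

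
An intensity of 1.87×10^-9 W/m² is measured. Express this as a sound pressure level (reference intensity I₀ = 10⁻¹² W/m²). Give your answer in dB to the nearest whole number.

33 dB

I/I₀ = 1.87×10^-9/10⁻¹² = 1.87×10^3, and L = 10·log₁₀(I/I₀).
L = 10·(0.2718 + 3) = 32.72 dB.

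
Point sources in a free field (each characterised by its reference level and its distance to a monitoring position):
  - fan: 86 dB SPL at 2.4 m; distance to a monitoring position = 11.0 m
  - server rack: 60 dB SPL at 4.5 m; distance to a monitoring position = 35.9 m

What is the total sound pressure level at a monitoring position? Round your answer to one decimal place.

72.8 dB SPL

First find each source's level at the receiver (point-source: −20·log₁₀(r/r_ref)), then combine on an intensity basis.
fan: 86 − 20·log₁₀(11.0/2.4) = 86 − 13.22 = 72.78 dB SPL.
server rack: 60 − 20·log₁₀(35.9/4.5) = 60 − 18.04 = 41.96 dB SPL.
Σ 10^(L/10) = 1.897e+07 → L_total = 10·log₁₀(1.897e+07) = 72.78 dB SPL.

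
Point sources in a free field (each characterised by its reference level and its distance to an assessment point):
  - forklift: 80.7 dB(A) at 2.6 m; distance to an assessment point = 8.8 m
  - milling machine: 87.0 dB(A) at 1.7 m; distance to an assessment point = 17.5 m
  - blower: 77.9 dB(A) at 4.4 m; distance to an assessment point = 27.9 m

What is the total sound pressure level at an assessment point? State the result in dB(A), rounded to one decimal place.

72.2 dB(A)

First find each source's level at the receiver (point-source: −20·log₁₀(r/r_ref)), then combine on an intensity basis.
forklift: 80.7 − 20·log₁₀(8.8/2.6) = 80.7 − 10.59 = 70.11 dB(A).
milling machine: 87.0 − 20·log₁₀(17.5/1.7) = 87.0 − 20.25 = 66.75 dB(A).
blower: 77.9 − 20·log₁₀(27.9/4.4) = 77.9 − 16.04 = 61.86 dB(A).
Σ 10^(L/10) = 1.652e+07 → L_total = 10·log₁₀(1.652e+07) = 72.18 dB(A).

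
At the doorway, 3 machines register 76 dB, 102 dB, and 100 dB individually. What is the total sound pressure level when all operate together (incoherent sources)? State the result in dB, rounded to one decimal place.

Incoherent sources combine by intensity addition: L_total = 10·log₁₀(Σ 10^(L_i/10)).
Σ 10^(L/10) = 10^(76/10) + 10^(102/10) + 10^(100/10) = 2.589e+10.
L_total = 10·log₁₀(2.589e+10) = 104.13 dB.

104.1 dB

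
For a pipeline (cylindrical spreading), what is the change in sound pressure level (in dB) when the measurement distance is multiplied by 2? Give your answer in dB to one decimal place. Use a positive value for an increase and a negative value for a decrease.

With cylindrical spreading the level changes by −10·log₁₀(r₂/r₁).
ΔL = −10·log₁₀(2) = -3.01 dB.

-3.0 dB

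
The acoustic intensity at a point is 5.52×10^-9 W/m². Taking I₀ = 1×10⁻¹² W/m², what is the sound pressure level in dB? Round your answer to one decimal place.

37.4 dB

L = 10·log₁₀(I/I₀) = 10·log₁₀(5.52×10^-9/10⁻¹²) = 10·log₁₀(5.52×10^3).
L = 10·(0.7419 + 3) = 37.42 dB.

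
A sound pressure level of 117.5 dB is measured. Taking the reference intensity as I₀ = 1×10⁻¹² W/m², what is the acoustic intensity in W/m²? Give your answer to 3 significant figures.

L = 10·log₁₀(I/I₀) ⇒ I = I₀·10^(L/10) = 10⁻¹² × 10^11.75.

0.562 W/m²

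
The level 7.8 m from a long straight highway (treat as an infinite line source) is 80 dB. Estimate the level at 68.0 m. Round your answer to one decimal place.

Line-source attenuation: ΔL = 10·log₁₀(r₂/r₁) = 10·log₁₀(68.0/7.8) = 9.404 dB.
L₂ = 80 − 10·log₁₀(68.0/7.8) = 80 − 9.404 = 70.60 dB.

70.6 dB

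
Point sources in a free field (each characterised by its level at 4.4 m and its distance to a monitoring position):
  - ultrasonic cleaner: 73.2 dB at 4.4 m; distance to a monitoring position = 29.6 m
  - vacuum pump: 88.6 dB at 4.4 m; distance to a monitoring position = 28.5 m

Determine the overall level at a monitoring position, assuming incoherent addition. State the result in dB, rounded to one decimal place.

Propagate each source to the receiver with L = L_ref − 20·log₁₀(r/r_ref), then add intensities.
ultrasonic cleaner: 73.2 − 20·log₁₀(29.6/4.4) = 73.2 − 16.56 = 56.64 dB.
vacuum pump: 88.6 − 20·log₁₀(28.5/4.4) = 88.6 − 16.23 = 72.37 dB.
Σ 10^(L/10) = 1.773e+07 → L_total = 10·log₁₀(1.773e+07) = 72.49 dB.

72.5 dB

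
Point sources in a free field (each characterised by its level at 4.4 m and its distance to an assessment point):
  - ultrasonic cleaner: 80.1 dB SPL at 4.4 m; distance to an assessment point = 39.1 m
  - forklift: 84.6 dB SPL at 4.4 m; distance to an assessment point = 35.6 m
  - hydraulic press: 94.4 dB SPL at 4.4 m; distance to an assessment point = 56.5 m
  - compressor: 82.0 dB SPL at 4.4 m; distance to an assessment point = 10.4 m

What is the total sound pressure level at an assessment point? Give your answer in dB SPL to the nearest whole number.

77 dB SPL

First find each source's level at the receiver (point-source: −20·log₁₀(r/r_ref)), then combine on an intensity basis.
ultrasonic cleaner: 80.1 − 20·log₁₀(39.1/4.4) = 80.1 − 18.97 = 61.13 dB SPL.
forklift: 84.6 − 20·log₁₀(35.6/4.4) = 84.6 − 18.16 = 66.44 dB SPL.
hydraulic press: 94.4 − 20·log₁₀(56.5/4.4) = 94.4 − 22.17 = 72.23 dB SPL.
compressor: 82.0 − 20·log₁₀(10.4/4.4) = 82.0 − 7.47 = 74.53 dB SPL.
Σ 10^(L/10) = 5.077e+07 → L_total = 10·log₁₀(5.077e+07) = 77.06 dB SPL.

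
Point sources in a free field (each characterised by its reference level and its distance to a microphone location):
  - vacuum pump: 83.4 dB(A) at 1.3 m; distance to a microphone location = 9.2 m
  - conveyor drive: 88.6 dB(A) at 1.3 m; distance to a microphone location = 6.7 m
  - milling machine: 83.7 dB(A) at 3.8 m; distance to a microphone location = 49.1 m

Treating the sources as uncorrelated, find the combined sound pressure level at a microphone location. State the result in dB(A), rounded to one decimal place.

75.2 dB(A)

First find each source's level at the receiver (point-source: −20·log₁₀(r/r_ref)), then combine on an intensity basis.
vacuum pump: 83.4 − 20·log₁₀(9.2/1.3) = 83.4 − 17.00 = 66.40 dB(A).
conveyor drive: 88.6 − 20·log₁₀(6.7/1.3) = 88.6 − 14.24 = 74.36 dB(A).
milling machine: 83.7 − 20·log₁₀(49.1/3.8) = 83.7 − 22.23 = 61.47 dB(A).
Σ 10^(L/10) = 3.305e+07 → L_total = 10·log₁₀(3.305e+07) = 75.19 dB(A).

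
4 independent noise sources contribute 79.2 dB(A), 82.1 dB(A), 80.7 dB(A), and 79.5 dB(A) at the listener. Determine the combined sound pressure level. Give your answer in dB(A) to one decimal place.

86.6 dB(A)

For uncorrelated sources the intensities add, so convert each level to linear form, sum, and take 10·log₁₀ of the total.
Σ 10^(L/10) = 10^(79.2/10) + 10^(82.1/10) + 10^(80.7/10) + 10^(79.5/10) = 4.520e+08.
L_total = 10·log₁₀(4.520e+08) = 86.55 dB(A).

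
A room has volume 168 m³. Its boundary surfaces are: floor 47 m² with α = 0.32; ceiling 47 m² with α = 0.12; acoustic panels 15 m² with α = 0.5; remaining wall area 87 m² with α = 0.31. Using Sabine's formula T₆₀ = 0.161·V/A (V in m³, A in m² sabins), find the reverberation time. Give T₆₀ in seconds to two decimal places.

A = Σ Sᵢαᵢ = 47·0.32 + 47·0.12 + 15·0.5 + 87·0.31 = 55.15 m².
T₆₀ = 0.161 × 168 / 55.15 = 0.490 s.

0.49 s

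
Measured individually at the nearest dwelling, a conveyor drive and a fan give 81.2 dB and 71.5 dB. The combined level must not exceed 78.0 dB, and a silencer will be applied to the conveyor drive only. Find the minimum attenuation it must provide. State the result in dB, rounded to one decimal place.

4.3 dB

Fixed contribution from the other source: Σ 10^(L/10) = 10^(71.5/10) = 1.413e+07 (71.50 dB).
The limit corresponds to 10^(78.0/10) = 6.310e+07; subtracting the fixed part leaves 4.897e+07 for the conveyor drive, i.e. 76.90 dB.
Required insertion loss = 81.2 − 76.90 = 4.30 dB.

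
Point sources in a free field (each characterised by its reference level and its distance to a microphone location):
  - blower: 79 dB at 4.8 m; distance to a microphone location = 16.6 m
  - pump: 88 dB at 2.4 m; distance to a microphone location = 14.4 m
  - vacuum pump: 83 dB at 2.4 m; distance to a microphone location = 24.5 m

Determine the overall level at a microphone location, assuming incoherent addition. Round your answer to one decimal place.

74.2 dB

First find each source's level at the receiver (point-source: −20·log₁₀(r/r_ref)), then combine on an intensity basis.
blower: 79 − 20·log₁₀(16.6/4.8) = 79 − 10.78 = 68.22 dB.
pump: 88 − 20·log₁₀(14.4/2.4) = 88 − 15.56 = 72.44 dB.
vacuum pump: 83 − 20·log₁₀(24.5/2.4) = 83 − 20.18 = 62.82 dB.
Σ 10^(L/10) = 2.608e+07 → L_total = 10·log₁₀(2.608e+07) = 74.16 dB.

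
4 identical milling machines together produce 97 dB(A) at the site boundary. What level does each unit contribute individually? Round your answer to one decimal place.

91.0 dB(A)

For N identical incoherent sources L_total = L₁ + 10·log₁₀ N, so L₁ = 97 − 10·log₁₀(4) = 97 − 6.021.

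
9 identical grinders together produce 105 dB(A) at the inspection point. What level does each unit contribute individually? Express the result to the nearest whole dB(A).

9 equal contributions raise the level by 10·log₁₀ 9 = 9.542 dB, so each unit alone gives 105 − 9.542.

95 dB(A)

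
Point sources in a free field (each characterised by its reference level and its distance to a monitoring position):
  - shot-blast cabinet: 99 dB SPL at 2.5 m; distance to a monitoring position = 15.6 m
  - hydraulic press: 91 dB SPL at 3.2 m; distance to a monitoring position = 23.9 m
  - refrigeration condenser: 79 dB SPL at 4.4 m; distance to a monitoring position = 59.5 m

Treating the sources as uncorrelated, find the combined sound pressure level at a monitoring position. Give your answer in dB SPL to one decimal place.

First find each source's level at the receiver (point-source: −20·log₁₀(r/r_ref)), then combine on an intensity basis.
shot-blast cabinet: 99 − 20·log₁₀(15.6/2.5) = 99 − 15.90 = 83.10 dB SPL.
hydraulic press: 91 − 20·log₁₀(23.9/3.2) = 91 − 17.46 = 73.54 dB SPL.
refrigeration condenser: 79 − 20·log₁₀(59.5/4.4) = 79 − 22.62 = 56.38 dB SPL.
Σ 10^(L/10) = 2.270e+08 → L_total = 10·log₁₀(2.270e+08) = 83.56 dB SPL.

83.6 dB SPL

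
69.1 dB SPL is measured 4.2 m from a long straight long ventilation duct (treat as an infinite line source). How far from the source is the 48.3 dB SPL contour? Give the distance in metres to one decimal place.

505.0 m

Line-source spreading drops the level by 10·log₁₀(r₂/r₁); inverting, r₂/r₁ = 10^(ΔL/10).
r₂ = 4.2·10^((69.1−48.3)/10) = 4.2·10^(20.8/10) = 504.95 m.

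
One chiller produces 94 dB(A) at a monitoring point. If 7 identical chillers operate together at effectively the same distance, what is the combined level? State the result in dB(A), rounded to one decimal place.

L_total = L₁ + 10·log₁₀ N for N identical incoherent sources.
L_total = 94 + 10·log₁₀(7) = 94 + 8.451 = 102.45 dB(A).

102.5 dB(A)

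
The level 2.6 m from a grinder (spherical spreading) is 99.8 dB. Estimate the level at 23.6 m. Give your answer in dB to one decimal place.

Point-source attenuation: ΔL = 20·log₁₀(r₂/r₁) = 20·log₁₀(23.6/2.6) = 19.159 dB.
L₂ = 99.8 − 20·log₁₀(23.6/2.6) = 99.8 − 19.159 = 80.64 dB.

80.6 dB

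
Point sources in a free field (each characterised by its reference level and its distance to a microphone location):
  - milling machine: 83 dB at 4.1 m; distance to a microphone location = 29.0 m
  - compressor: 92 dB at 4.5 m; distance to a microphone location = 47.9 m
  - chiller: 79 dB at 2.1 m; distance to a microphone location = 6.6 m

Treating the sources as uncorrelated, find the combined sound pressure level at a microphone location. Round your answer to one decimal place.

74.2 dB

First find each source's level at the receiver (point-source: −20·log₁₀(r/r_ref)), then combine on an intensity basis.
milling machine: 83 − 20·log₁₀(29.0/4.1) = 83 − 16.99 = 66.01 dB.
compressor: 92 − 20·log₁₀(47.9/4.5) = 92 − 20.54 = 71.46 dB.
chiller: 79 − 20·log₁₀(6.6/2.1) = 79 − 9.95 = 69.05 dB.
Σ 10^(L/10) = 2.602e+07 → L_total = 10·log₁₀(2.602e+07) = 74.15 dB.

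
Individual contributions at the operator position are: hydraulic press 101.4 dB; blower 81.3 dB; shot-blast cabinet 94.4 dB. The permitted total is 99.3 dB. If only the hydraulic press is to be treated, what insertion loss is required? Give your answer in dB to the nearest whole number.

Everything except the hydraulic press sums to 10^(81.3/10) + 10^(94.4/10) = 2.889e+09 in linear terms, 94.61 dB.
The limit corresponds to 10^(99.3/10) = 8.511e+09; subtracting the fixed part leaves 5.622e+09 for the hydraulic press, i.e. 97.50 dB.
Required insertion loss = 101.4 − 97.50 = 3.90 dB.

4 dB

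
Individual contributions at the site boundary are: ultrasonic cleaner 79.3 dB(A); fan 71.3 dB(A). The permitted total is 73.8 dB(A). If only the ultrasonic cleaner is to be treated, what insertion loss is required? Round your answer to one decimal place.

Everything except the ultrasonic cleaner sums to 10^(71.3/10) = 1.349e+07 in linear terms, 71.30 dB(A).
The limit corresponds to 10^(73.8/10) = 2.399e+07; subtracting the fixed part leaves 1.050e+07 for the ultrasonic cleaner, i.e. 70.21 dB(A).
Required insertion loss = 79.3 − 70.21 = 9.09 dB.

9.1 dB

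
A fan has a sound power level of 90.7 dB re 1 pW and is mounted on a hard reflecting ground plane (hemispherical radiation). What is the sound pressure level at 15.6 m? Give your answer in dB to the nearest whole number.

59 dB

Free-field hemispherical radiation: L_p = L_w − 10·log₁₀(2π·r²), r = 15.6 m.
2π·r² = 1529 m², 10·log₁₀ of that is 31.844 dB.
L_p = 90.7 − 31.844 = 58.86 dB.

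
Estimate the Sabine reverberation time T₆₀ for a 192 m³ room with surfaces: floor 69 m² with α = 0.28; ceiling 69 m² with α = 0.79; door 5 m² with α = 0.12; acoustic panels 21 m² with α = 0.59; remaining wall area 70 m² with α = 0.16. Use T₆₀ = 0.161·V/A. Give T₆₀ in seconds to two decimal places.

0.32 s

A = Σ Sᵢαᵢ = 69·0.28 + 69·0.79 + 5·0.12 + 21·0.59 + 70·0.16 = 98.02 m².
T₆₀ = 0.161·V/A = 0.161·192/98.02 = 0.315 s.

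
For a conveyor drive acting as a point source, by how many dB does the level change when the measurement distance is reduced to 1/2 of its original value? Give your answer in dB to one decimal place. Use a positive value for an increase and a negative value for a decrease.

+6.0 dB

Point-source spreading: ΔL = −20·log₁₀(r₂/r₁).
ΔL = −20·log₁₀(0.5) = +6.02 dB.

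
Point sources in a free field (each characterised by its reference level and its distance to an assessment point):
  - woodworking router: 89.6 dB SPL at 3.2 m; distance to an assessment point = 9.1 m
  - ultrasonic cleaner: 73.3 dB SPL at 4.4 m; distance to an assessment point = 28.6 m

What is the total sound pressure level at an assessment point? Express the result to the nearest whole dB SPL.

Apply inverse-square spreading to bring every level to the receiver, then sum 10^(L/10).
woodworking router: 89.6 − 20·log₁₀(9.1/3.2) = 89.6 − 9.08 = 80.52 dB SPL.
ultrasonic cleaner: 73.3 − 20·log₁₀(28.6/4.4) = 73.3 − 16.26 = 57.04 dB SPL.
Σ 10^(L/10) = 1.133e+08 → L_total = 10·log₁₀(1.133e+08) = 80.54 dB SPL.

81 dB SPL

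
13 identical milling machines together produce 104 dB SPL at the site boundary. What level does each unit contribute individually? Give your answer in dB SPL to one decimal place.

For N identical incoherent sources L_total = L₁ + 10·log₁₀ N, so L₁ = 104 − 10·log₁₀(13) = 104 − 11.139.

92.9 dB SPL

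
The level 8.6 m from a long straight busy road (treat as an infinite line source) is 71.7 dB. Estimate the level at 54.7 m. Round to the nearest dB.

Line-source attenuation: ΔL = 10·log₁₀(r₂/r₁) = 10·log₁₀(54.7/8.6) = 8.035 dB.
L₂ = 71.7 − 10·log₁₀(54.7/8.6) = 71.7 − 8.035 = 63.67 dB.

64 dB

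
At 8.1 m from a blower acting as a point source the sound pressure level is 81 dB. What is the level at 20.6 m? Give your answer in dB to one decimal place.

72.9 dB

Point-source attenuation: ΔL = 20·log₁₀(r₂/r₁) = 20·log₁₀(20.6/8.1) = 8.108 dB.
L₂ = 81 − 20·log₁₀(20.6/8.1) = 81 − 8.108 = 72.89 dB.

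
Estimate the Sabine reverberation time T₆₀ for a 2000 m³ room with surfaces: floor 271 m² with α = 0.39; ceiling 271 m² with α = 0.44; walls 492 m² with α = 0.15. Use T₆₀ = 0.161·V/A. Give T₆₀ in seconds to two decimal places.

1.08 s

Total absorption A = 271·0.39 + 271·0.44 + 492·0.15 = 298.73 m² sabins.
T₆₀ = 0.161 × 2000 / 298.73 = 1.078 s.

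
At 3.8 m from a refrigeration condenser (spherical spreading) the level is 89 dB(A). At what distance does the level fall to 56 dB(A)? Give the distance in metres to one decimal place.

For a point source L₁ − L₂ = 20·log₁₀(r₂/r₁), so r₂ = r₁·10^((L₁−L₂)/20).
r₂ = 3.8·10^((89−56)/20) = 3.8·10^(33.0/20) = 169.74 m.

169.7 m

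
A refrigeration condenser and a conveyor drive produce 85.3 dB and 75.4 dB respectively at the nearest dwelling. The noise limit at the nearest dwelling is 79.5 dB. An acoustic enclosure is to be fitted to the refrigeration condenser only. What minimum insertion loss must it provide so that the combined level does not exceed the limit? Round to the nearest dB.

Everything except the refrigeration condenser sums to 10^(75.4/10) = 3.467e+07 in linear terms, 75.40 dB.
To meet 79.5 dB overall, the treated refrigeration condenser may contribute at most 10^(79.5/10) − 3.467e+07 = 5.445e+07, i.e. 77.36 dB.
Required insertion loss = 85.3 − 77.36 = 7.94 dB.

8 dB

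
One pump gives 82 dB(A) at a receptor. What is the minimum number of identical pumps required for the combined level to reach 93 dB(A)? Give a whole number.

13

N identical sources give L₁ + 10·log₁₀ N, so require 10·log₁₀ N ≥ 93 − 82 = 11.0 dB.
N ≥ 10^(11.0/10) = 12.589, so N = 13.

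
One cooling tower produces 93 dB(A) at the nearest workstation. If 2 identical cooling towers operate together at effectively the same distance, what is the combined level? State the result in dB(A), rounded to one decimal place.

96.0 dB(A)

N identical incoherent sources raise the level by 10·log₁₀ N.
L_total = 93 + 10·log₁₀(2) = 93 + 3.010 = 96.01 dB(A).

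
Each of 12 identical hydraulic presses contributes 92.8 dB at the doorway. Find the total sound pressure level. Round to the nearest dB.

N identical incoherent sources raise the level by 10·log₁₀ N.
L_total = 92.8 + 10·log₁₀(12) = 92.8 + 10.792 = 103.59 dB.

104 dB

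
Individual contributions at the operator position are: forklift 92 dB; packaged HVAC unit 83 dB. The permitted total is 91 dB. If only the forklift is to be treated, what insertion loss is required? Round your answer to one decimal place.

1.7 dB

Fixed contribution from the other source: Σ 10^(L/10) = 10^(83/10) = 1.995e+08 (83.00 dB).
The limit corresponds to 10^(91/10) = 1.259e+09; subtracting the fixed part leaves 1.059e+09 for the forklift, i.e. 90.25 dB.
Required insertion loss = 92 − 90.25 = 1.75 dB.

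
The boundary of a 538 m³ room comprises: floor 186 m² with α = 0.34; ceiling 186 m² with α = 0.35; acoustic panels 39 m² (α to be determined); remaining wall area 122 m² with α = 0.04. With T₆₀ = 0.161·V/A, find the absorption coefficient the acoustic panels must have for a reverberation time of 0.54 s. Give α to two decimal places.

From T₆₀ = 0.161·V/A, the target T₆₀ = 0.54 s needs A = 0.161·538/0.54 = 160.40 m².
Absorption from the other surfaces = 186·0.34 + 186·0.35 + 122·0.04 = 133.22 m², so the acoustic panels must supply 27.18 m² over 39 m².
α = 27.18/39 = 0.697.

0.70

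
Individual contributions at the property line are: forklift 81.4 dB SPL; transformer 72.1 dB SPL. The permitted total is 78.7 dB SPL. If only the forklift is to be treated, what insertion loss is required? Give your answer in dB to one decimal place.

3.8 dB

The untreated sources together contribute 10^(72.1/10) = 1.622e+07, i.e. 72.10 dB SPL.
The limit corresponds to 10^(78.7/10) = 7.413e+07; subtracting the fixed part leaves 5.791e+07 for the forklift, i.e. 77.63 dB SPL.
So the forklift must be reduced from 81.4 to 77.63 dB SPL: IL = 3.77 dB.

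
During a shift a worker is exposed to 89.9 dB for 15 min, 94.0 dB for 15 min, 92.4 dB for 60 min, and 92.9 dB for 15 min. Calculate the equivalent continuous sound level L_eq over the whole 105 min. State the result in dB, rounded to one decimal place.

92.5 dB

The energy average is taken in the linear domain: L_eq = 10·log₁₀[(Σ tᵢ·10^(Lᵢ/10))/T], T = 105 min.
Σ tᵢ·10^(Lᵢ/10) = 15·10^(89.9/10) + 15·10^(94.0/10) + 60·10^(92.4/10) + 15·10^(92.9/10) = 1.859e+11.
L_eq = 10·log₁₀(1.859e+11/105) = 92.48 dB.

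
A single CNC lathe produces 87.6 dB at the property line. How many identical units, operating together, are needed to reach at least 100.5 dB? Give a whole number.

20

Need L₁ + 10·log₁₀ N ≥ 100.5, i.e. log₁₀ N ≥ 1.29.
N ≥ 10^(12.9/10) = 19.498, so N = 20.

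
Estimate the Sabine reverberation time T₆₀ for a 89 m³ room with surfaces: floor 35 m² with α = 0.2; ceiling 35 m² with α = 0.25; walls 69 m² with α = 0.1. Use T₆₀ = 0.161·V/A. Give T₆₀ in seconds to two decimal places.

Summing Sᵢαᵢ: 35·0.2 + 35·0.25 + 69·0.1 = 22.65 m².
T₆₀ = 0.161·V/A = 0.161·89/22.65 = 0.633 s.

0.63 s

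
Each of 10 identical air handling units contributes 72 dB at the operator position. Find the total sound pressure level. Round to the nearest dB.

N identical incoherent sources raise the level by 10·log₁₀ N.
L_total = 72 + 10·log₁₀(10) = 72 + 10.000 = 82.00 dB.

82 dB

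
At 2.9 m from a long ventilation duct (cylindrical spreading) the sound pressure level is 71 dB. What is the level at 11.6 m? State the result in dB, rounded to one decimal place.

65.0 dB

For a line source, L₂ = L₁ − 10·log₁₀(r₂/r₁).
L₂ = 71 − 10·log₁₀(11.6/2.9) = 71 − 6.021 = 64.98 dB.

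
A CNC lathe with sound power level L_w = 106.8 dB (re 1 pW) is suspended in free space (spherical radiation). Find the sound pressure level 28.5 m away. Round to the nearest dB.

L_p = L_w − 10·log₁₀(4π·r²) with r = 28.5 m.
4π·r² = 1.021e+04 m², 10·log₁₀ of that is 40.089 dB.
L_p = 106.8 − 40.089 = 66.71 dB.

67 dB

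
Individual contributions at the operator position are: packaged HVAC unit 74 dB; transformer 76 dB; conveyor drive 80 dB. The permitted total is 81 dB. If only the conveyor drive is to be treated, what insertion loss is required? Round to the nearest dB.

Fixed contribution from the other sources: Σ 10^(L/10) = 10^(74/10) + 10^(76/10) = 6.493e+07 (78.12 dB).
The limit corresponds to 10^(81/10) = 1.259e+08; subtracting the fixed part leaves 6.096e+07 for the conveyor drive, i.e. 77.85 dB.
So the conveyor drive must be reduced from 80 to 77.85 dB: IL = 2.15 dB.

2 dB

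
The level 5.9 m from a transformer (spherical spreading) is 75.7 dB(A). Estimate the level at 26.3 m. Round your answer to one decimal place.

62.7 dB(A)

Point-source attenuation: ΔL = 20·log₁₀(r₂/r₁) = 20·log₁₀(26.3/5.9) = 12.982 dB.
L₂ = 75.7 − 20·log₁₀(26.3/5.9) = 75.7 − 12.982 = 62.72 dB(A).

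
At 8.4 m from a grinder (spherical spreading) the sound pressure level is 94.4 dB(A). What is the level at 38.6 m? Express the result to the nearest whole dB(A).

For a point source, L₂ = L₁ − 20·log₁₀(r₂/r₁).
L₂ = 94.4 − 20·log₁₀(38.6/8.4) = 94.4 − 13.246 = 81.15 dB(A).

81 dB(A)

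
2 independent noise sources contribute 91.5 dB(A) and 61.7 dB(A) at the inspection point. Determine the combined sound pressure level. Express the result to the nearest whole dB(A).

92 dB(A)

For uncorrelated sources the intensities add, so convert each level to linear form, sum, and take 10·log₁₀ of the total.
Σ 10^(L/10) = 10^(91.5/10) + 10^(61.7/10) = 1.414e+09.
L_total = 10·log₁₀(1.414e+09) = 91.50 dB(A).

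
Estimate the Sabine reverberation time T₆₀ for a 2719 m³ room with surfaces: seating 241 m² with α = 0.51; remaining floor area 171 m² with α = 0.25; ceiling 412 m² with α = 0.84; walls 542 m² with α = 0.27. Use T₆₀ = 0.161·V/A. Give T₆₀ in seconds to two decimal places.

Total absorption A = 241·0.51 + 171·0.25 + 412·0.84 + 542·0.27 = 658.08 m² sabins.
T₆₀ = 0.161·V/A = 0.161·2719/658.08 = 0.665 s.

0.67 s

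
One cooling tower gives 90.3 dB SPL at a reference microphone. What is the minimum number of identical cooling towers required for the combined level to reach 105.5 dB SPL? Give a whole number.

34

N identical sources give L₁ + 10·log₁₀ N, so require 10·log₁₀ N ≥ 105.5 − 90.3 = 15.2 dB.
N ≥ 10^(15.2/10) = 33.113, so N = 34.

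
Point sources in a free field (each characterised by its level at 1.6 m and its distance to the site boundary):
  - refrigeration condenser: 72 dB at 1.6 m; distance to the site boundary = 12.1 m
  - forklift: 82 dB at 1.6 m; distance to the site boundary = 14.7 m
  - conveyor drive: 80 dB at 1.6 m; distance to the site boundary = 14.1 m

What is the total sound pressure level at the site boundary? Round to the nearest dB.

Apply inverse-square spreading to bring every level to the receiver, then sum 10^(L/10).
refrigeration condenser: 72 − 20·log₁₀(12.1/1.6) = 72 − 17.57 = 54.43 dB.
forklift: 82 − 20·log₁₀(14.7/1.6) = 82 − 19.26 = 62.74 dB.
conveyor drive: 80 − 20·log₁₀(14.1/1.6) = 80 − 18.90 = 61.10 dB.
Σ 10^(L/10) = 3.442e+06 → L_total = 10·log₁₀(3.442e+06) = 65.37 dB.

65 dB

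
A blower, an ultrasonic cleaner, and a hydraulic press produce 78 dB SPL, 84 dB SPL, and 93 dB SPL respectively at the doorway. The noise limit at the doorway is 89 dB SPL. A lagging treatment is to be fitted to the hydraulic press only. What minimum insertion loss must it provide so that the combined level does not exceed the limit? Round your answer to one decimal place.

Everything except the hydraulic press sums to 10^(78/10) + 10^(84/10) = 3.143e+08 in linear terms, 84.97 dB SPL.
The limit corresponds to 10^(89/10) = 7.943e+08; subtracting the fixed part leaves 4.800e+08 for the hydraulic press, i.e. 86.81 dB SPL.
So the hydraulic press must be reduced from 93 to 86.81 dB SPL: IL = 6.19 dB.

6.2 dB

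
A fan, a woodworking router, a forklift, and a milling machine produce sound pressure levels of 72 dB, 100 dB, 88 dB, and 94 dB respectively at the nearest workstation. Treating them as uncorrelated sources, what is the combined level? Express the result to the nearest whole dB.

Incoherent sources combine by intensity addition: L_total = 10·log₁₀(Σ 10^(L_i/10)).
Σ 10^(L/10) = 10^(72/10) + 10^(100/10) + 10^(88/10) + 10^(94/10) = 1.316e+10.
L_total = 10·log₁₀(1.316e+10) = 101.19 dB.

101 dB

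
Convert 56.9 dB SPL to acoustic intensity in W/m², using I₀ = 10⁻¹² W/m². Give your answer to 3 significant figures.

4.90e-07 W/m²

L = 10·log₁₀(I/I₀) ⇒ I = I₀·10^(L/10) = 10⁻¹² × 10^5.69.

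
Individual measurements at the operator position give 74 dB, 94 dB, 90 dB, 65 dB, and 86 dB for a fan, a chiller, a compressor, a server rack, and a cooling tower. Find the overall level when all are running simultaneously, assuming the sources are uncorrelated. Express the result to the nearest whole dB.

For uncorrelated sources the intensities add, so convert each level to linear form, sum, and take 10·log₁₀ of the total.
Σ 10^(L/10) = 10^(74/10) + 10^(94/10) + 10^(90/10) + 10^(65/10) + 10^(86/10) = 3.938e+09.
L_total = 10·log₁₀(3.938e+09) = 95.95 dB.

96 dB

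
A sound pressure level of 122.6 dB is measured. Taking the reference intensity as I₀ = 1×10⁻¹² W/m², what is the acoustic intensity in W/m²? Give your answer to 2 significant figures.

1.8 W/m²

I/I₀ = 10^(122.6/10) = 1.82e+12, so I = 1.82e+12 × 10⁻¹² W/m².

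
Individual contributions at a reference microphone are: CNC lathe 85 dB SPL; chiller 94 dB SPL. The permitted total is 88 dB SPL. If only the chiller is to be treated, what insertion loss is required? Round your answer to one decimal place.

The untreated sources together contribute 10^(85/10) = 3.162e+08, i.e. 85.00 dB SPL.
The limit corresponds to 10^(88/10) = 6.310e+08; subtracting the fixed part leaves 3.147e+08 for the chiller, i.e. 84.98 dB SPL.
So the chiller must be reduced from 94 to 84.98 dB SPL: IL = 9.02 dB.

9.0 dB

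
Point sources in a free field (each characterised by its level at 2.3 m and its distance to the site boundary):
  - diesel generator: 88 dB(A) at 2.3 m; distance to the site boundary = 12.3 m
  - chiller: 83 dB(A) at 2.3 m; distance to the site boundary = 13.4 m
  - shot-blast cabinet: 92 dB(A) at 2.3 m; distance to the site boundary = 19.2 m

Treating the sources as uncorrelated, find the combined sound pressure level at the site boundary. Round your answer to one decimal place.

77.0 dB(A)

First find each source's level at the receiver (point-source: −20·log₁₀(r/r_ref)), then combine on an intensity basis.
diesel generator: 88 − 20·log₁₀(12.3/2.3) = 88 − 14.56 = 73.44 dB(A).
chiller: 83 − 20·log₁₀(13.4/2.3) = 83 − 15.31 = 67.69 dB(A).
shot-blast cabinet: 92 − 20·log₁₀(19.2/2.3) = 92 − 18.43 = 73.57 dB(A).
Σ 10^(L/10) = 5.068e+07 → L_total = 10·log₁₀(5.068e+07) = 77.05 dB(A).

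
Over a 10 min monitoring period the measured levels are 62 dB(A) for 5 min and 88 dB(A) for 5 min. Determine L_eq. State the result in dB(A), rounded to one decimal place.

L_eq = 10·log₁₀[(1/T)·Σ tᵢ·10^(Lᵢ/10)] with T = 10 min.
Σ tᵢ·10^(Lᵢ/10) = 5·10^(62/10) + 5·10^(88/10) = 3.163e+09.
L_eq = 10·log₁₀(3.163e+09/10) = 85.00 dB(A).

85.0 dB(A)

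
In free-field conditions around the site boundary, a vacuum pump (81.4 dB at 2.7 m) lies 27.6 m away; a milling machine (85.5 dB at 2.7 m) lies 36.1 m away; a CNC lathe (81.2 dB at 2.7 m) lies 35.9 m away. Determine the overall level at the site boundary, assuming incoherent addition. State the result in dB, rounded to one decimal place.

66.1 dB

Propagate each source to the receiver with L = L_ref − 20·log₁₀(r/r_ref), then add intensities.
vacuum pump: 81.4 − 20·log₁₀(27.6/2.7) = 81.4 − 20.19 = 61.21 dB.
milling machine: 85.5 − 20·log₁₀(36.1/2.7) = 85.5 − 22.52 = 62.98 dB.
CNC lathe: 81.2 − 20·log₁₀(35.9/2.7) = 81.2 − 22.47 = 58.73 dB.
Σ 10^(L/10) = 4.051e+06 → L_total = 10·log₁₀(4.051e+06) = 66.08 dB.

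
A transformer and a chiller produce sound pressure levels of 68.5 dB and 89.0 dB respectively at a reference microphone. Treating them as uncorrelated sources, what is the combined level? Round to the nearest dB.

Incoherent sources combine by intensity addition: L_total = 10·log₁₀(Σ 10^(L_i/10)).
Σ 10^(L/10) = 10^(68.5/10) + 10^(89.0/10) = 8.014e+08.
L_total = 10·log₁₀(8.014e+08) = 89.04 dB.

89 dB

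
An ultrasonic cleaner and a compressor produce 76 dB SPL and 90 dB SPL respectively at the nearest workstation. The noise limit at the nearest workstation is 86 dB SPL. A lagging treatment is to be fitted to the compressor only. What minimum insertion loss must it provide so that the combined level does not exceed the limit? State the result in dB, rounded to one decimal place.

The untreated sources together contribute 10^(76/10) = 3.981e+07, i.e. 76.00 dB SPL.
The limit corresponds to 10^(86/10) = 3.981e+08; subtracting the fixed part leaves 3.583e+08 for the compressor, i.e. 85.54 dB SPL.
Required insertion loss = 90 − 85.54 = 4.46 dB.

4.5 dB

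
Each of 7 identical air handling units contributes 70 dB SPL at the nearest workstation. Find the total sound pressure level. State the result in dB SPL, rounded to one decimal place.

78.5 dB SPL

With 7 equal, uncorrelated contributions the intensity is 7× that of one unit, giving a rise of 10·log₁₀ 7.
L_total = 70 + 10·log₁₀(7) = 70 + 8.451 = 78.45 dB SPL.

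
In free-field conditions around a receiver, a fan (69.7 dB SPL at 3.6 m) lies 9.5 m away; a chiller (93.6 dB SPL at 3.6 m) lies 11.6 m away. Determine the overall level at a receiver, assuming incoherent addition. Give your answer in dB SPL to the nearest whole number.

83 dB SPL

Propagate each source to the receiver with L = L_ref − 20·log₁₀(r/r_ref), then add intensities.
fan: 69.7 − 20·log₁₀(9.5/3.6) = 69.7 − 8.43 = 61.27 dB SPL.
chiller: 93.6 − 20·log₁₀(11.6/3.6) = 93.6 − 10.16 = 83.44 dB SPL.
Σ 10^(L/10) = 2.220e+08 → L_total = 10·log₁₀(2.220e+08) = 83.46 dB SPL.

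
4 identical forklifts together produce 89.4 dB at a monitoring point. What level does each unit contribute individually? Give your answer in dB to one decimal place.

83.4 dB

Dividing the total intensity by 4 lowers the level by 10·log₁₀ 4 = 6.021 dB: L₁ = 89.4 − 6.021.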